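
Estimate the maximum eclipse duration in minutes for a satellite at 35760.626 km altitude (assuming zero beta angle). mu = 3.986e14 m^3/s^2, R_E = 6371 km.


r = 42131.6260 km
T = 1434.4067 min
Eclipse fraction = arcsin(R_E/r)/pi = arcsin(6371.0000/42131.6260)/pi
= arcsin(0.1512166)/pi = 0.04831908
Eclipse duration = 0.04831908 * 1434.4067 = 69.3092 min

69.3092 minutes


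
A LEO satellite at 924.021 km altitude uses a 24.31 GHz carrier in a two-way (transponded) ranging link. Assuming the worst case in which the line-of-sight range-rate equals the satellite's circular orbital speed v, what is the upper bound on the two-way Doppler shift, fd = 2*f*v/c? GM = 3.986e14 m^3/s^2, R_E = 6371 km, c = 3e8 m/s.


r = 7.295021e+06 m
v = sqrt(mu/r) = 7391.8879 m/s (worst-case radial velocity)
f = 24.31 GHz = 2.431e+10 Hz
fd = 2*f*v/c = 2*2.431e+10*7391.8879/3.0e+08
fd = 1.1979786e+06 Hz

1.1980e+06 Hz


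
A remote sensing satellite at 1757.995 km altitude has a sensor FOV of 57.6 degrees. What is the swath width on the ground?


FOV = 57.6 deg = 1.0053 rad
swath = 2 * alt * tan(FOV/2) = 2 * 1757.995 * tan(0.5026548)
swath = 2 * 1757.995 * 0.5497547
swath = 1932.9319 km

1932.9319 km


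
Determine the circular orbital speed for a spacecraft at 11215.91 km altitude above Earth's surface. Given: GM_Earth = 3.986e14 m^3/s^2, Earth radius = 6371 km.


r = R_E + alt = 6371.0 + 11215.91 = 17586.9100 km = 1.758691e+07 m
v = sqrt(mu/r) = sqrt(3.986e14 / 1.758691e+07) = 4760.7336 m/s = 4.7607 km/s

4.7607 km/s


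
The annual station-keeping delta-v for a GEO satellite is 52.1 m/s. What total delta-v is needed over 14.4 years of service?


dV = rate * years = 52.1 * 14.4
dV = 750.2400 m/s

750.2400 m/s


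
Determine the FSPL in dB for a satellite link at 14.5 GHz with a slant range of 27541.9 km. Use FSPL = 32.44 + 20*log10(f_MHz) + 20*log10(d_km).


f = 14.5 GHz = 14500.0000 MHz
d = 27541.9 km
FSPL = 32.44 + 20*log10(14500.0000) + 20*log10(27541.9)
FSPL = 32.44 + 83.2274 + 88.7999
FSPL = 204.4672 dB

204.4672 dB


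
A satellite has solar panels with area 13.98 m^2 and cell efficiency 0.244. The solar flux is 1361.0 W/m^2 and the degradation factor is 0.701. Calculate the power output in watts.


P = area * eta * S * degradation
P = 13.98 * 0.244 * 1361.0 * 0.701
P = 3254.4166 W

3254.4166 W


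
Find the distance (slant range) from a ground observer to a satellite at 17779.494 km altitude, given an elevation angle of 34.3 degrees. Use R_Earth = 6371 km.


h = 17779.494 km, el = 34.3 deg
d = -R_E*sin(el) + sqrt((R_E*sin(el))^2 + 2*R_E*h + h^2)
d = -6371.0000*sin(0.5986479) + sqrt((6371.0000*0.563526)^2 + 2*6371.0000*17779.494 + 17779.494^2)
d = 19979.8080 km

19979.8080 km


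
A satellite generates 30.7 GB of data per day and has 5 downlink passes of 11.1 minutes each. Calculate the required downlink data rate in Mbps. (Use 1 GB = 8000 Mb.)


total contact time = 5 * 11.1 * 60 = 3330.0000 s
data = 30.7 GB = 245600.0000 Mb
rate = 245600.0000 / 3330.0000 = 73.7538 Mbps

73.7538 Mbps


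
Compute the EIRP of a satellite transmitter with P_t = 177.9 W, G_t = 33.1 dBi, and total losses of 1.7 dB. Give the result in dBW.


Pt = 177.9 W = 22.5018 dBW
EIRP = Pt_dBW + Gt - losses = 22.5018 + 33.1 - 1.7 = 53.9018 dBW

53.9018 dBW


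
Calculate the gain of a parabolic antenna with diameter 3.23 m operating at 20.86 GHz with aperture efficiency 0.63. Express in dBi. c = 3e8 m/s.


lambda = c/f = 3e8 / 2.086e+10 = 0.01438159 m
G = eta*(pi*D/lambda)^2 = 0.63*(pi*3.23/0.01438159)^2
G = 313639.9950 (linear)
G = 10*log10(313639.9950) = 54.9643 dBi

54.9643 dBi


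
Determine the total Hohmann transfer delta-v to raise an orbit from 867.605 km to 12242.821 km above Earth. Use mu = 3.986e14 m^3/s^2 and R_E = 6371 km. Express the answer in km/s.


r1 = 7238.6050 km = 7.238605e+06 m
r2 = 18613.8210 km = 1.8613821e+07 m
dv1 = sqrt(mu/r1)*(sqrt(2*r2/(r1+r2)) - 1) = 1484.1452 m/s
dv2 = sqrt(mu/r2)*(1 - sqrt(2*r1/(r1+r2))) = 1164.6258 m/s
total dv = |dv1| + |dv2| = 1484.1452 + 1164.6258 = 2648.7710 m/s = 2.6488 km/s

2.6488 km/s


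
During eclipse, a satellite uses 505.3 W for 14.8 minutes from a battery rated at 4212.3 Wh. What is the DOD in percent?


E_used = P * t / 60 = 505.3 * 14.8 / 60 = 124.6407 Wh
DOD = E_used / E_total * 100 = 124.6407 / 4212.3 * 100
DOD = 2.9590 %

2.9590 %


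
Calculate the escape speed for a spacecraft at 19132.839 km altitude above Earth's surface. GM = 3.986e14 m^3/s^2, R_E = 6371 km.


r = 6371.0 + 19132.839 = 25503.8390 km = 2.5503839e+07 m
v_esc = sqrt(2*mu/r) = sqrt(2*3.986e14 / 2.5503839e+07)
v_esc = 5590.8889 m/s = 5.5909 km/s

5.5909 km/s


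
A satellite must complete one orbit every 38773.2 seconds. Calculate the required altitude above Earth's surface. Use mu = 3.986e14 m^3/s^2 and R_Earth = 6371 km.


T = 38773.2 s
r = (mu*T^2/(4*pi^2))^(1/3) = (3.986e14 * 38773.2^2 / (4*pi^2))^(1/3)
r = 2.475979e+07 m = 24759.7896 km
alt = r - R_E = 24759.7896 - 6371 = 18388.7896 km

18388.7896 km


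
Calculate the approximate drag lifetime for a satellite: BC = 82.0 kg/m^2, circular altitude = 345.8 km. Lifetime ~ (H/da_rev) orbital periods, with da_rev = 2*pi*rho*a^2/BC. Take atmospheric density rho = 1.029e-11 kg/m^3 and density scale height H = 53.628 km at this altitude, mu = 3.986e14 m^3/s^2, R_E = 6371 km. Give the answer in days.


a = R_E + alt = 6716.8000 km = 6.7168e+06 m
da_rev = 2*pi*rho*a^2/BC = 2*pi*1.029e-11*(6.7168e+06)^2/82.0 = 35.571831 m per revolution
N = H/da_rev = 53628.0000 m / 35.571831 m = 1507.5974 revolutions
P = 2*pi*sqrt(a^3/mu) = 5478.4140 s
lifetime = N*P = 1507.5974 * 5478.4140 = 8.2592426e+06 s = 95.5931 days

95.5931 days


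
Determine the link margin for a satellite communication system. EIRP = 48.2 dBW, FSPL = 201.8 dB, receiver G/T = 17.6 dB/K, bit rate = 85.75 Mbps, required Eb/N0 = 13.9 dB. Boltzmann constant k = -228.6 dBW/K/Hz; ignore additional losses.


C/N0 = EIRP - FSPL + G/T - k = 48.2 - 201.8 + 17.6 - (-228.6)
C/N0 = 92.6000 dB-Hz
R_b = 85.75 Mbps = 8.575e+07 bps -> 10*log10(R_b) = 79.3323 dB-Hz
Eb/N0 = C/N0 - 10*log10(R_b) = 92.6000 - 79.3323 = 13.2677 dB
Margin = Eb/N0 - Eb/N0_req = 13.2677 - 13.9 = -0.6323413 dB (negative margin: link does not close)

-0.6323 dB


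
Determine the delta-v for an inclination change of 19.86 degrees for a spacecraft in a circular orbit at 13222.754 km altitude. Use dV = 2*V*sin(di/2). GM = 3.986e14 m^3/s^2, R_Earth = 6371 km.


r = 19593.7540 km = 1.9593754e+07 m
V = sqrt(mu/r) = 4510.3456 m/s
di = 19.86 deg = 0.3466224 rad
dV = 2*V*sin(di/2) = 2*4510.3456*sin(0.1733112)
dV = 1555.5720 m/s = 1.5556 km/s

1.5556 km/s


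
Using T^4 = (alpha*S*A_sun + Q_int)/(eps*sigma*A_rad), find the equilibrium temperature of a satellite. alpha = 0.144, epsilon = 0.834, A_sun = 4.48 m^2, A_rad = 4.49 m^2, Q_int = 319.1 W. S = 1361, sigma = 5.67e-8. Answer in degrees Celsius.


Numerator = alpha*S*A_sun + Q_int = 0.144*1361*4.48 + 319.1 = 1197.1083 W
Denominator = eps*sigma*A_rad = 0.834*5.67e-8*4.49 = 2.1232222e-07 W/K^4
T^4 = 5.6381678e+09 K^4
T = 274.0214 K = 0.8714119 C

0.8714 degrees Celsius


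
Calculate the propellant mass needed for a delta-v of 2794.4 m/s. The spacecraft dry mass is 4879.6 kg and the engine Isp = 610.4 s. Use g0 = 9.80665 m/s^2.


ve = Isp * g0 = 610.4 * 9.80665 = 5985.979160 m/s
mass ratio = exp(dv/ve) = exp(2794.4/5985.979160) = 1.59492101
m_prop = m_dry * (mr - 1) = 4879.6 * (1.59492101 - 1)
m_prop = 2902.9766 kg

2902.9766 kg


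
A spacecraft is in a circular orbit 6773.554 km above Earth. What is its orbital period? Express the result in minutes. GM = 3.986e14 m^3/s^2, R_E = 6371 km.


r = 13144.5540 km = 1.3144554e+07 m
T = 2*pi*sqrt(r^3/mu) = 2*pi*sqrt(2.2711068e+21 / 3.986e14)
T = 14997.8845 s = 249.9647 min

249.9647 minutes


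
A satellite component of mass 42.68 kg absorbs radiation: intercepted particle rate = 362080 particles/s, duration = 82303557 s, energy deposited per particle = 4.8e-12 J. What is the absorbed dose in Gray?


Total energy deposited = rate * time * E_per
  = 362080 * 82303557 * 4.8e-12 = 143.0423 J
Dose = E_total / mass = 143.0423 / 42.68
Dose = 3.3515 Gy

3.3515 Gy


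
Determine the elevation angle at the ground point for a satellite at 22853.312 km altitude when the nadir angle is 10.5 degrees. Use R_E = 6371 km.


r = R_E + alt = 29224.3120 km
Law of sines in the satellite / Earth-center / ground-point triangle:
  sin(nadir)/R_E = sin(90 + el)/r  =>  cos(el) = (r/R_E)*sin(nadir)
cos(el) = (29224.3120 / 6371.0000) * sin(10.5 deg) = 0.8359297
el = arccos(0.8359297) = 33.2872 deg
(Earth-central angle = 90 - nadir - el = 46.2128 deg)

33.2872 degrees


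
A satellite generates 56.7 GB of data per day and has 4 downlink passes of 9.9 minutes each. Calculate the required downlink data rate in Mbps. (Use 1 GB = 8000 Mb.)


total contact time = 4 * 9.9 * 60 = 2376.0000 s
data = 56.7 GB = 453600.0000 Mb
rate = 453600.0000 / 2376.0000 = 190.9091 Mbps

190.9091 Mbps


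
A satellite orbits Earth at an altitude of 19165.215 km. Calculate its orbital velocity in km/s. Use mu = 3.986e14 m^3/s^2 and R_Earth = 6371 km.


r = R_E + alt = 6371.0 + 19165.215 = 25536.2150 km = 2.5536215e+07 m
v = sqrt(mu/r) = sqrt(3.986e14 / 2.5536215e+07) = 3950.8486 m/s = 3.9508 km/s

3.9508 km/s


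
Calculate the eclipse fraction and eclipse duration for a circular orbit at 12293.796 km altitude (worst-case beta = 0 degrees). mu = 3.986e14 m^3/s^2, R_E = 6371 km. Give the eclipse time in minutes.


r = 18664.7960 km
T = 422.9557 min
Eclipse fraction = arcsin(R_E/r)/pi = arcsin(6371.0000/18664.7960)/pi
= arcsin(0.3413378)/pi = 0.11088
Eclipse duration = 0.11088 * 422.9557 = 46.8973 min

46.8973 minutes


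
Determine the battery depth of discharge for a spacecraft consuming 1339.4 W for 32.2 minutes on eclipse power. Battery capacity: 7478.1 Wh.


E_used = P * t / 60 = 1339.4 * 32.2 / 60 = 718.8113 Wh
DOD = E_used / E_total * 100 = 718.8113 / 7478.1 * 100
DOD = 9.6122 %

9.6122 %


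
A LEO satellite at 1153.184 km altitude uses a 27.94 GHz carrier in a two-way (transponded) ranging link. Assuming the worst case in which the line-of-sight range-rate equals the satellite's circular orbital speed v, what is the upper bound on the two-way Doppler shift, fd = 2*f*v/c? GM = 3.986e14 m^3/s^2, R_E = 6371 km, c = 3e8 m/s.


r = 7.524184e+06 m
v = sqrt(mu/r) = 7278.4507 m/s (worst-case radial velocity)
f = 27.94 GHz = 2.794e+10 Hz
fd = 2*f*v/c = 2*2.794e+10*7278.4507/3.0e+08
fd = 1.3557327e+06 Hz

1.3557e+06 Hz


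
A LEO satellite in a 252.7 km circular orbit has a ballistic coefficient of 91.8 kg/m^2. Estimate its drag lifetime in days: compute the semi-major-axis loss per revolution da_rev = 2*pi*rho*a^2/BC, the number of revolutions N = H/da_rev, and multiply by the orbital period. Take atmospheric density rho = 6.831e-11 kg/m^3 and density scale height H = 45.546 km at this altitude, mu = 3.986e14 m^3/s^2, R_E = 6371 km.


a = R_E + alt = 6623.7000 km = 6.6237e+06 m
da_rev = 2*pi*rho*a^2/BC = 2*pi*6.831e-11*(6.6237e+06)^2/91.8 = 205.126978 m per revolution
N = H/da_rev = 45546.0000 m / 205.126978 m = 222.0381 revolutions
P = 2*pi*sqrt(a^3/mu) = 5364.9071 s
lifetime = N*P = 222.0381 * 5364.9071 = 1.1912137e+06 s = 13.7872 days

13.7872 days


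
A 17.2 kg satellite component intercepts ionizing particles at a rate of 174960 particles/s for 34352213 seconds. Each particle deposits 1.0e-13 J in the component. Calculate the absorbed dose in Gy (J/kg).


Total energy deposited = rate * time * E_per
  = 174960 * 34352213 * 1.0e-13 = 0.6010263 J
Dose = E_total / mass = 0.6010263 / 17.2
Dose = 0.03494339 Gy

0.0349 Gy


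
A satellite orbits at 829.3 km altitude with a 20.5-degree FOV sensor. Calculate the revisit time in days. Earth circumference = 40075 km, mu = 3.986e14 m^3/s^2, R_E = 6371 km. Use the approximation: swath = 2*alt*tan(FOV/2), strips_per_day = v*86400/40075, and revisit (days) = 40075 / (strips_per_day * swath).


swath = 2*829.3*tan(0.1788962) = 299.9237 km
v = sqrt(mu/r) = 7440.3498 m/s = 7.4403 km/s
strips/day = v*86400/40075 = 7.4403*86400/40075 = 16.0411
coverage/day = strips * swath = 16.0411 * 299.9237 = 4811.1002 km
revisit = 40075 / 4811.1002 = 8.3297 days

8.3297 days


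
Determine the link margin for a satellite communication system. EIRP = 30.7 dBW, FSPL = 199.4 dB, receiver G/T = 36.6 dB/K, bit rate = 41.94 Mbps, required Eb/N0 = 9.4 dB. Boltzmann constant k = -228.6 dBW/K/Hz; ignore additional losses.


C/N0 = EIRP - FSPL + G/T - k = 30.7 - 199.4 + 36.6 - (-228.6)
C/N0 = 96.5000 dB-Hz
R_b = 41.94 Mbps = 4.194e+07 bps -> 10*log10(R_b) = 76.2263 dB-Hz
Eb/N0 = C/N0 - 10*log10(R_b) = 96.5000 - 76.2263 = 20.2737 dB
Margin = Eb/N0 - Eb/N0_req = 20.2737 - 9.4 = 10.8737 dB (link closes)

10.8737 dB


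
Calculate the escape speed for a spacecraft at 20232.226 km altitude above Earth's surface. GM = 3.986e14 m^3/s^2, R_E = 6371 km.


r = 6371.0 + 20232.226 = 26603.2260 km = 2.6603226e+07 m
v_esc = sqrt(2*mu/r) = sqrt(2*3.986e14 / 2.6603226e+07)
v_esc = 5474.1475 m/s = 5.4741 km/s

5.4741 km/s


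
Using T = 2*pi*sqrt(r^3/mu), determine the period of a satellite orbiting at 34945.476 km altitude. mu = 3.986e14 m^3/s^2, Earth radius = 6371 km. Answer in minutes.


r = 41316.4760 km = 4.1316476e+07 m
T = 2*pi*sqrt(r^3/mu) = 2*pi*sqrt(7.0529339e+22 / 3.986e14)
T = 83578.7996 s = 1392.9800 min

1392.9800 minutes


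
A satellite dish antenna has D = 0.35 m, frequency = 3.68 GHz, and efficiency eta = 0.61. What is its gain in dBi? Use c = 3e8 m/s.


lambda = c/f = 3e8 / 3.68e+09 = 0.08152174 m
G = eta*(pi*D/lambda)^2 = 0.61*(pi*0.35/0.08152174)^2
G = 110.9734 (linear)
G = 10*log10(110.9734) = 20.4522 dBi

20.4522 dBi


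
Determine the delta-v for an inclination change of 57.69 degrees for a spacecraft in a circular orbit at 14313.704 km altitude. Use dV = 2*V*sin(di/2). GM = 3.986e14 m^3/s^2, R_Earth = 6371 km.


r = 20684.7040 km = 2.0684704e+07 m
V = sqrt(mu/r) = 4389.7925 m/s
di = 57.69 deg = 1.0069 rad
dV = 2*V*sin(di/2) = 2*4389.7925*sin(0.5034402)
dV = 4235.6386 m/s = 4.2356 km/s

4.2356 km/s


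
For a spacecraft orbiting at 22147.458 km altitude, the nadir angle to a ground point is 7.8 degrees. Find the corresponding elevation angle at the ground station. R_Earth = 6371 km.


r = R_E + alt = 28518.4580 km
Law of sines in the satellite / Earth-center / ground-point triangle:
  sin(nadir)/R_E = sin(90 + el)/r  =>  cos(el) = (r/R_E)*sin(nadir)
cos(el) = (28518.4580 / 6371.0000) * sin(7.8 deg) = 0.6075026
el = arccos(0.6075026) = 52.5909 deg
(Earth-central angle = 90 - nadir - el = 29.6091 deg)

52.5909 degrees


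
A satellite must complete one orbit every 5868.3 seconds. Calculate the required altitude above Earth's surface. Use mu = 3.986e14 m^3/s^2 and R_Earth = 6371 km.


T = 5868.3 s
r = (mu*T^2/(4*pi^2))^(1/3) = (3.986e14 * 5868.3^2 / (4*pi^2))^(1/3)
r = 7.0318143e+06 m = 7031.8143 km
alt = r - R_E = 7031.8143 - 6371 = 660.8143 km

660.8143 km


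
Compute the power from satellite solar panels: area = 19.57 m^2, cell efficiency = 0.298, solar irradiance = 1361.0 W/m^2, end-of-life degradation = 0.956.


P = area * eta * S * degradation
P = 19.57 * 0.298 * 1361.0 * 0.956
P = 7587.9264 W

7587.9264 W


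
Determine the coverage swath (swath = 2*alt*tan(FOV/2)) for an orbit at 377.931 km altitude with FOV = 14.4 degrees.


FOV = 14.4 deg = 0.2513274 rad
swath = 2 * alt * tan(FOV/2) = 2 * 377.931 * tan(0.1256637)
swath = 2 * 377.931 * 0.1263294
swath = 95.4876 km

95.4876 km


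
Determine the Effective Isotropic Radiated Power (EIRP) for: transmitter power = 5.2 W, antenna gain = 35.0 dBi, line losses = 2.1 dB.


Pt = 5.2 W = 7.1600 dBW
EIRP = Pt_dBW + Gt - losses = 7.1600 + 35.0 - 2.1 = 40.0600 dBW

40.0600 dBW


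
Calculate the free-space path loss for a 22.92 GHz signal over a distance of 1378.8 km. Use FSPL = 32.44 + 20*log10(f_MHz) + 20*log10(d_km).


f = 22.92 GHz = 22920.0000 MHz
d = 1378.8 km
FSPL = 32.44 + 20*log10(22920.0000) + 20*log10(1378.8)
FSPL = 32.44 + 87.2043 + 62.7900
FSPL = 182.4343 dB

182.4343 dB


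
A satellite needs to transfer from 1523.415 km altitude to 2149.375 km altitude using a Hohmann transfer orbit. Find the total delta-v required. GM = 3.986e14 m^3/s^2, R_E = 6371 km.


r1 = 7894.4150 km = 7.894415e+06 m
r2 = 8520.3750 km = 8.520375e+06 m
dv1 = sqrt(mu/r1)*(sqrt(2*r2/(r1+r2)) - 1) = 134.2170 m/s
dv2 = sqrt(mu/r2)*(1 - sqrt(2*r1/(r1+r2))) = 131.6805 m/s
total dv = |dv1| + |dv2| = 134.2170 + 131.6805 = 265.8975 m/s = 0.2658975 km/s

0.2659 km/s


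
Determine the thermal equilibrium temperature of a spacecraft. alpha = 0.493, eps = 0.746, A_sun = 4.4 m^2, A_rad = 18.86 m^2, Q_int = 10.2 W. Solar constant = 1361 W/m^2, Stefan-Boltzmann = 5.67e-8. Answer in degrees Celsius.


Numerator = alpha*S*A_sun + Q_int = 0.493*1361*4.4 + 10.2 = 2962.4812 W
Denominator = eps*sigma*A_rad = 0.746*5.67e-8*18.86 = 7.9774405e-07 W/K^4
T^4 = 3.7135735e+09 K^4
T = 246.8585 K = -26.2915 C

-26.2915 degrees Celsius


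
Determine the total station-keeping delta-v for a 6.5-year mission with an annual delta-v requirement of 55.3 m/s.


dV = rate * years = 55.3 * 6.5
dV = 359.4500 m/s

359.4500 m/s


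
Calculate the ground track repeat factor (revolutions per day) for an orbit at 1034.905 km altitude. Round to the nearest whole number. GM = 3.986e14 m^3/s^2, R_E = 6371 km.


r = 7.405905e+06 m
T = 2*pi*sqrt(r^3/mu) = 6342.7622 s = 105.7127 min
revs/day = 1440 / 105.7127 = 13.6218
Rounded: 14 revolutions per day

14 revolutions per day


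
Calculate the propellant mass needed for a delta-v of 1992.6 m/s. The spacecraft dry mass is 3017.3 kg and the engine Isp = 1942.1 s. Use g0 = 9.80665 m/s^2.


ve = Isp * g0 = 1942.1 * 9.80665 = 19045.494965 m/s
mass ratio = exp(dv/ve) = exp(1992.6/19045.494965) = 1.11029214
m_prop = m_dry * (mr - 1) = 3017.3 * (1.11029214 - 1)
m_prop = 332.7845 kg

332.7845 kg


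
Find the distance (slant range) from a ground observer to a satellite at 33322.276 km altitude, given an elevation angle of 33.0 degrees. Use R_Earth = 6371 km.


h = 33322.276 km, el = 33.0 deg
d = -R_E*sin(el) + sqrt((R_E*sin(el))^2 + 2*R_E*h + h^2)
d = -6371.0000*sin(0.5759587) + sqrt((6371.0000*0.544639)^2 + 2*6371.0000*33322.276 + 33322.276^2)
d = 35862.1107 km

35862.1107 km


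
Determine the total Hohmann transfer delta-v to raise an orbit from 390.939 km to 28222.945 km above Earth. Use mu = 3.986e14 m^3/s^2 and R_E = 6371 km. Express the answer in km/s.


r1 = 6761.9390 km = 6.761939e+06 m
r2 = 34593.9450 km = 3.4593945e+07 m
dv1 = sqrt(mu/r1)*(sqrt(2*r2/(r1+r2)) - 1) = 2252.9564 m/s
dv2 = sqrt(mu/r2)*(1 - sqrt(2*r1/(r1+r2))) = 1453.3317 m/s
total dv = |dv1| + |dv2| = 2252.9564 + 1453.3317 = 3706.2881 m/s = 3.7063 km/s

3.7063 km/s


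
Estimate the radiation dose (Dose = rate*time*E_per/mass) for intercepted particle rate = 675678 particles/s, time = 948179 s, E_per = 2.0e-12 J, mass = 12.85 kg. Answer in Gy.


Total energy deposited = rate * time * E_per
  = 675678 * 948179 * 2.0e-12 = 1.2813 J
Dose = E_total / mass = 1.2813 / 12.85
Dose = 0.09971419 Gy

0.0997 Gy


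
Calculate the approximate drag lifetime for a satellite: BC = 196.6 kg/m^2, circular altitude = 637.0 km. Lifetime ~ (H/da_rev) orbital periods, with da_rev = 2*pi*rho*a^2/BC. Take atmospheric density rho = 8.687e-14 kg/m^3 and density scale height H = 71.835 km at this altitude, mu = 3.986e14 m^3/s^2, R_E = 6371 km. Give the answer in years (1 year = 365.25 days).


a = R_E + alt = 7008.0000 km = 7.008e+06 m
da_rev = 2*pi*rho*a^2/BC = 2*pi*8.687e-14*(7.008e+06)^2/196.6 = 0.136349755 m per revolution
N = H/da_rev = 71835.0000 m / 0.136349755 m = 526843.6300 revolutions
P = 2*pi*sqrt(a^3/mu) = 5838.5145 s
lifetime = N*P = 526843.6300 * 5838.5145 = 3.0759842e+09 s = 35601.6685 days
years = 35601.6685 / 365.25 = 97.4721 years

97.4721 years


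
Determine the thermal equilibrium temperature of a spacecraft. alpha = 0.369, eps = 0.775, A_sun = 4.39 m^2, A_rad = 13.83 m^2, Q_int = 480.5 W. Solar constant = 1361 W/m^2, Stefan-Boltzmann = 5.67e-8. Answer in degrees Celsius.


Numerator = alpha*S*A_sun + Q_int = 0.369*1361*4.39 + 480.5 = 2685.1975 W
Denominator = eps*sigma*A_rad = 0.775*5.67e-8*13.83 = 6.0772478e-07 W/K^4
T^4 = 4.4184434e+09 K^4
T = 257.8204 K = -15.3296 C

-15.3296 degrees Celsius


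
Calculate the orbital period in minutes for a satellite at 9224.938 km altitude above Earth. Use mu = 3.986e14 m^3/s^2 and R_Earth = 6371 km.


r = 15595.9380 km = 1.5595938e+07 m
T = 2*pi*sqrt(r^3/mu) = 2*pi*sqrt(3.7934512e+21 / 3.986e14)
T = 19383.3336 s = 323.0556 min

323.0556 minutes


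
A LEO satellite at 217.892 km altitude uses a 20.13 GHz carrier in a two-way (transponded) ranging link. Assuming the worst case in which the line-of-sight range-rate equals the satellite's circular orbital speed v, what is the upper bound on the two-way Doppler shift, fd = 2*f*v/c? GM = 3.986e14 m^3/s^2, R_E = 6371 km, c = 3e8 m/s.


r = 6.588892e+06 m
v = sqrt(mu/r) = 7777.9017 m/s (worst-case radial velocity)
f = 20.13 GHz = 2.013e+10 Hz
fd = 2*f*v/c = 2*2.013e+10*7777.9017/3.0e+08
fd = 1.0437944e+06 Hz

1.0438e+06 Hz


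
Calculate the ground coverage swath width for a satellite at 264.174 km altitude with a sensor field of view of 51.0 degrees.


FOV = 51.0 deg = 0.8901179 rad
swath = 2 * alt * tan(FOV/2) = 2 * 264.174 * tan(0.445059)
swath = 2 * 264.174 * 0.4769755
swath = 252.0091 km

252.0091 km


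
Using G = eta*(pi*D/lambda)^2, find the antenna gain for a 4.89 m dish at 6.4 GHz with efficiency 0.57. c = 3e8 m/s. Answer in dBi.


lambda = c/f = 3e8 / 6.4e+09 = 0.046875 m
G = eta*(pi*D/lambda)^2 = 0.57*(pi*4.89/0.046875)^2
G = 61222.3164 (linear)
G = 10*log10(61222.3164) = 47.8691 dBi

47.8691 dBi


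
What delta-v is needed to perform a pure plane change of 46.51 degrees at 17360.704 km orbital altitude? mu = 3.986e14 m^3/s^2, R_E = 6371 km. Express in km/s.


r = 23731.7040 km = 2.3731704e+07 m
V = sqrt(mu/r) = 4098.3041 m/s
di = 46.51 deg = 0.8117526 rad
dV = 2*V*sin(di/2) = 2*4098.3041*sin(0.4058763)
dV = 3236.2180 m/s = 3.2362 km/s

3.2362 km/s


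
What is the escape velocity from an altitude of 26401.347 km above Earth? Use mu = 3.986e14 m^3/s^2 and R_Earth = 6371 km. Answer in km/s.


r = 6371.0 + 26401.347 = 32772.3470 km = 3.2772347e+07 m
v_esc = sqrt(2*mu/r) = sqrt(2*3.986e14 / 3.2772347e+07)
v_esc = 4932.0773 m/s = 4.9321 km/s

4.9321 km/s


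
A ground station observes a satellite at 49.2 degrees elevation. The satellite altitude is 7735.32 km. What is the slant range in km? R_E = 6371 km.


h = 7735.32 km, el = 49.2 deg
d = -R_E*sin(el) + sqrt((R_E*sin(el))^2 + 2*R_E*h + h^2)
d = -6371.0000*sin(0.858702) + sqrt((6371.0000*0.7569951)^2 + 2*6371.0000*7735.32 + 7735.32^2)
d = 8655.2471 km

8655.2471 km


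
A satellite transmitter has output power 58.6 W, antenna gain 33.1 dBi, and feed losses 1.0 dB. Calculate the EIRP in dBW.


Pt = 58.6 W = 17.6790 dBW
EIRP = Pt_dBW + Gt - losses = 17.6790 + 33.1 - 1.0 = 49.7790 dBW

49.7790 dBW


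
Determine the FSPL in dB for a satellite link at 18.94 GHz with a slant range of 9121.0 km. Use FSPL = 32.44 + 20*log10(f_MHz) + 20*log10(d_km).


f = 18.94 GHz = 18940.0000 MHz
d = 9121.0 km
FSPL = 32.44 + 20*log10(18940.0000) + 20*log10(9121.0)
FSPL = 32.44 + 85.5476 + 79.2008
FSPL = 197.1884 dB

197.1884 dB


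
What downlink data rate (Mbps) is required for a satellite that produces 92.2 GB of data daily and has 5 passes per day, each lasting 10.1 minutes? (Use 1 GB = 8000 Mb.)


total contact time = 5 * 10.1 * 60 = 3030.0000 s
data = 92.2 GB = 737600.0000 Mb
rate = 737600.0000 / 3030.0000 = 243.4323 Mbps

243.4323 Mbps


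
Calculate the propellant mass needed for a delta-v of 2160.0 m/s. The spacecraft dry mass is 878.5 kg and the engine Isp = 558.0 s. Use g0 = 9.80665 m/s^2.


ve = Isp * g0 = 558.0 * 9.80665 = 5472.110700 m/s
mass ratio = exp(dv/ve) = exp(2160.0/5472.110700) = 1.48398176
m_prop = m_dry * (mr - 1) = 878.5 * (1.48398176 - 1)
m_prop = 425.1780 kg

425.1780 kg


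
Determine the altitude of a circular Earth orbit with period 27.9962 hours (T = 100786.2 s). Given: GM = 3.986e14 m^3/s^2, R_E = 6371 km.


T = 100786.2 s
r = (mu*T^2/(4*pi^2))^(1/3) = (3.986e14 * 100786.2^2 / (4*pi^2))^(1/3)
r = 4.6808699e+07 m = 46808.6986 km
alt = r - R_E = 46808.6986 - 6371 = 40437.6986 km

40437.6986 km


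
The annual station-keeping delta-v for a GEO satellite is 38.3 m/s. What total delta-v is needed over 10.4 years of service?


dV = rate * years = 38.3 * 10.4
dV = 398.3200 m/s

398.3200 m/s


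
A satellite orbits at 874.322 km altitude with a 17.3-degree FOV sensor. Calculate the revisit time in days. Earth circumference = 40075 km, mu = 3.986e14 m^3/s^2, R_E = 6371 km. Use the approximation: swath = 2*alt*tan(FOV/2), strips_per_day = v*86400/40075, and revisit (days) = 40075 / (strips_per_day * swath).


swath = 2*874.322*tan(0.150971) = 266.0186 km
v = sqrt(mu/r) = 7417.1968 m/s = 7.4172 km/s
strips/day = v*86400/40075 = 7.4172*86400/40075 = 15.9912
coverage/day = strips * swath = 15.9912 * 266.0186 = 4253.9469 km
revisit = 40075 / 4253.9469 = 9.4207 days

9.4207 days


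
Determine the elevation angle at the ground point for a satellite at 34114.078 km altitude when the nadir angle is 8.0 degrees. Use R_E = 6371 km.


r = R_E + alt = 40485.0780 km
Law of sines in the satellite / Earth-center / ground-point triangle:
  sin(nadir)/R_E = sin(90 + el)/r  =>  cos(el) = (r/R_E)*sin(nadir)
cos(el) = (40485.0780 / 6371.0000) * sin(8.0 deg) = 0.8843877
el = arccos(0.8843877) = 27.8237 deg
(Earth-central angle = 90 - nadir - el = 54.1763 deg)

27.8237 degrees


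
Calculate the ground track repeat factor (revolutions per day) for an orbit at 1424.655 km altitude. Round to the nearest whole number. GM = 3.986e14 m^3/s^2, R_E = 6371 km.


r = 7.795655e+06 m
T = 2*pi*sqrt(r^3/mu) = 6849.9932 s = 114.1666 min
revs/day = 1440 / 114.1666 = 12.6132
Rounded: 13 revolutions per day

13 revolutions per day


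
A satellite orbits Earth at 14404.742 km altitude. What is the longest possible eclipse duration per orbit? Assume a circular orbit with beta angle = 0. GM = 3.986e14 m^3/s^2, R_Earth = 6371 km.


r = 20775.7420 km
T = 496.7007 min
Eclipse fraction = arcsin(R_E/r)/pi = arcsin(6371.0000/20775.7420)/pi
= arcsin(0.3066557)/pi = 0.09921002
Eclipse duration = 0.09921002 * 496.7007 = 49.2777 min

49.2777 minutes


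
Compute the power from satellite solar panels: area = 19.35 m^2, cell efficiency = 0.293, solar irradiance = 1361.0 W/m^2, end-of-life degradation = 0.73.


P = area * eta * S * degradation
P = 19.35 * 0.293 * 1361.0 * 0.73
P = 5632.8680 W

5632.8680 W


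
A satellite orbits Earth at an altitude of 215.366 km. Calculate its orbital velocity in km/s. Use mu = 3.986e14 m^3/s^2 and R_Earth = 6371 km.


r = R_E + alt = 6371.0 + 215.366 = 6586.3660 km = 6.586366e+06 m
v = sqrt(mu/r) = sqrt(3.986e14 / 6.586366e+06) = 7779.3931 m/s = 7.7794 km/s

7.7794 km/s


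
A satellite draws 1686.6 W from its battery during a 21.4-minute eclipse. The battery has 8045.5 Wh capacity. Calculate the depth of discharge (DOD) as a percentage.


E_used = P * t / 60 = 1686.6 * 21.4 / 60 = 601.5540 Wh
DOD = E_used / E_total * 100 = 601.5540 / 8045.5 * 100
DOD = 7.4769 %

7.4769 %


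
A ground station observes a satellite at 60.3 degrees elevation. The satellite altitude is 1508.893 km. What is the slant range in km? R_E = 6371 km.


h = 1508.893 km, el = 60.3 deg
d = -R_E*sin(el) + sqrt((R_E*sin(el))^2 + 2*R_E*h + h^2)
d = -6371.0000*sin(1.0524) + sqrt((6371.0000*0.8686315)^2 + 2*6371.0000*1508.893 + 1508.893^2)
d = 1685.9761 km

1685.9761 km


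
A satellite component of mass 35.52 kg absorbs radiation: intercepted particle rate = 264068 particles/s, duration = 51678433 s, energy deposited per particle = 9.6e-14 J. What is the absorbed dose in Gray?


Total energy deposited = rate * time * E_per
  = 264068 * 51678433 * 9.6e-14 = 1.3101 J
Dose = E_total / mass = 1.3101 / 35.52
Dose = 0.03688276 Gy

0.0369 Gy


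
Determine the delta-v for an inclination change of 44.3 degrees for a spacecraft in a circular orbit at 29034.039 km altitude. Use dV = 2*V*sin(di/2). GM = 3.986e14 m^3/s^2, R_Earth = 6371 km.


r = 35405.0390 km = 3.5405039e+07 m
V = sqrt(mu/r) = 3355.3367 m/s
di = 44.3 deg = 0.7731809 rad
dV = 2*V*sin(di/2) = 2*3355.3367*sin(0.3865904)
dV = 2530.1431 m/s = 2.5301 km/s

2.5301 km/s


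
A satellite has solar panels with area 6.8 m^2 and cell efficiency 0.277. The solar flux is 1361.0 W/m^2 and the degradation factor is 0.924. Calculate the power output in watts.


P = area * eta * S * degradation
P = 6.8 * 0.277 * 1361.0 * 0.924
P = 2368.7476 W

2368.7476 W


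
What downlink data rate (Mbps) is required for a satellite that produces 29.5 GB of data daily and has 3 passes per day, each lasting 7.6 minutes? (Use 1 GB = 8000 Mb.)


total contact time = 3 * 7.6 * 60 = 1368.0000 s
data = 29.5 GB = 236000.0000 Mb
rate = 236000.0000 / 1368.0000 = 172.5146 Mbps

172.5146 Mbps


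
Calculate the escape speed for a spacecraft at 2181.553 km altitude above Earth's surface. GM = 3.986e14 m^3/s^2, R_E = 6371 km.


r = 6371.0 + 2181.553 = 8552.5530 km = 8.552553e+06 m
v_esc = sqrt(2*mu/r) = sqrt(2*3.986e14 / 8.552553e+06)
v_esc = 9654.6327 m/s = 9.6546 km/s

9.6546 km/s


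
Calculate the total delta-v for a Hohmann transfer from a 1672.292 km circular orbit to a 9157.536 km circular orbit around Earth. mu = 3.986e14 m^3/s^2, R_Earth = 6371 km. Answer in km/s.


r1 = 8043.2920 km = 8.043292e+06 m
r2 = 15528.5360 km = 1.5528536e+07 m
dv1 = sqrt(mu/r1)*(sqrt(2*r2/(r1+r2)) - 1) = 1040.7856 m/s
dv2 = sqrt(mu/r2)*(1 - sqrt(2*r1/(r1+r2))) = 881.0293 m/s
total dv = |dv1| + |dv2| = 1040.7856 + 881.0293 = 1921.8149 m/s = 1.9218 km/s

1.9218 km/s


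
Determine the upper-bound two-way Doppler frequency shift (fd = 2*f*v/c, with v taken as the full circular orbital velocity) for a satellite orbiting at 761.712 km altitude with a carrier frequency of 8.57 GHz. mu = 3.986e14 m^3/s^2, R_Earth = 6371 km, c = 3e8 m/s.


r = 7.132712e+06 m
v = sqrt(mu/r) = 7475.5182 m/s (worst-case radial velocity)
f = 8.57 GHz = 8.57e+09 Hz
fd = 2*f*v/c = 2*8.57e+09*7475.5182/3.0e+08
fd = 427101.2728 Hz

427101.2728 Hz


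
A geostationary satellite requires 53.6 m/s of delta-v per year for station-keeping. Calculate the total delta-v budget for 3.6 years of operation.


dV = rate * years = 53.6 * 3.6
dV = 192.9600 m/s

192.9600 m/s


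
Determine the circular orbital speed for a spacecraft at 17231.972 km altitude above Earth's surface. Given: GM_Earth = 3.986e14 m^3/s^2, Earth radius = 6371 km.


r = R_E + alt = 6371.0 + 17231.972 = 23602.9720 km = 2.3602972e+07 m
v = sqrt(mu/r) = sqrt(3.986e14 / 2.3602972e+07) = 4109.4651 m/s = 4.1095 km/s

4.1095 km/s


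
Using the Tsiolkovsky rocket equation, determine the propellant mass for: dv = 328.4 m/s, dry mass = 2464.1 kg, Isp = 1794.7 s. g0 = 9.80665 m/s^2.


ve = Isp * g0 = 1794.7 * 9.80665 = 17599.994755 m/s
mass ratio = exp(dv/ve) = exp(328.4/17599.994755) = 1.01883427
m_prop = m_dry * (mr - 1) = 2464.1 * (1.01883427 - 1)
m_prop = 46.4095 kg

46.4095 kg


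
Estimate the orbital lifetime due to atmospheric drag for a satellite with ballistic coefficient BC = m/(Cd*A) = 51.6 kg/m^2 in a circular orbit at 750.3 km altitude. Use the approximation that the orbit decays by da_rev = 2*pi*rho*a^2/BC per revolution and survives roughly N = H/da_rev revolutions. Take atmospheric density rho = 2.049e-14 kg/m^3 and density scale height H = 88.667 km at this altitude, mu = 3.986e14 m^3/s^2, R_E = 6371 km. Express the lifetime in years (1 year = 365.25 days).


a = R_E + alt = 7121.3000 km = 7.1213e+06 m
da_rev = 2*pi*rho*a^2/BC = 2*pi*2.049e-14*(7.1213e+06)^2/51.6 = 0.126529179 m per revolution
N = H/da_rev = 88667.0000 m / 0.126529179 m = 700763.2627 revolutions
P = 2*pi*sqrt(a^3/mu) = 5980.6742 s
lifetime = N*P = 700763.2627 * 5980.6742 = 4.1910368e+09 s = 48507.3699 days
years = 48507.3699 / 365.25 = 132.8059 years

132.8059 years


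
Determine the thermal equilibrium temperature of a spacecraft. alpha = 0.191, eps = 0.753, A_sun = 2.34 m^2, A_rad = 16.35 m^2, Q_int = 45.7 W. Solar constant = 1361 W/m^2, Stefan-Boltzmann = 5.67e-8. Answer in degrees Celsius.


Numerator = alpha*S*A_sun + Q_int = 0.191*1361*2.34 + 45.7 = 653.9853 W
Denominator = eps*sigma*A_rad = 0.753*5.67e-8*16.35 = 6.9806489e-07 W/K^4
T^4 = 9.3685466e+08 K^4
T = 174.9517 K = -98.1983 C

-98.1983 degrees Celsius


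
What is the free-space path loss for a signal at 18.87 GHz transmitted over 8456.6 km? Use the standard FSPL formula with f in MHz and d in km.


f = 18.87 GHz = 18870.0000 MHz
d = 8456.6 km
FSPL = 32.44 + 20*log10(18870.0000) + 20*log10(8456.6)
FSPL = 32.44 + 85.5154 + 78.5439
FSPL = 196.4994 dB

196.4994 dB


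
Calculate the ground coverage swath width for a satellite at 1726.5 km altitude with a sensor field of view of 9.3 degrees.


FOV = 9.3 deg = 0.1623156 rad
swath = 2 * alt * tan(FOV/2) = 2 * 1726.5 * tan(0.08115781)
swath = 2 * 1726.5 * 0.08133647
swath = 280.8548 km

280.8548 km


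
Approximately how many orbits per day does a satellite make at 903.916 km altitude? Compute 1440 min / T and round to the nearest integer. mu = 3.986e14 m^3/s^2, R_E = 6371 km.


r = 7.274916e+06 m
T = 2*pi*sqrt(r^3/mu) = 6175.2308 s = 102.9205 min
revs/day = 1440 / 102.9205 = 13.9914
Rounded: 14 revolutions per day

14 revolutions per day


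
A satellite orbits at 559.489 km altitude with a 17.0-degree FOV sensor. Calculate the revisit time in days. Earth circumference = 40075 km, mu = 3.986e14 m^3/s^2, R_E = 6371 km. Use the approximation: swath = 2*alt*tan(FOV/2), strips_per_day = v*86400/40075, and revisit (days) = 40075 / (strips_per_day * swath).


swath = 2*559.489*tan(0.148353) = 167.2324 km
v = sqrt(mu/r) = 7583.7971 m/s = 7.5838 km/s
strips/day = v*86400/40075 = 7.5838*86400/40075 = 16.3503
coverage/day = strips * swath = 16.3503 * 167.2324 = 2734.3071 km
revisit = 40075 / 2734.3071 = 14.6564 days

14.6564 days


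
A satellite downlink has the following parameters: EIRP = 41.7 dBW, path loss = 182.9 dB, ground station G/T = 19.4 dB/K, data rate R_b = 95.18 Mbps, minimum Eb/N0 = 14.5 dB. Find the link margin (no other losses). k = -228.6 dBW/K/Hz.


C/N0 = EIRP - FSPL + G/T - k = 41.7 - 182.9 + 19.4 - (-228.6)
C/N0 = 106.8000 dB-Hz
R_b = 95.18 Mbps = 9.518e+07 bps -> 10*log10(R_b) = 79.7855 dB-Hz
Eb/N0 = C/N0 - 10*log10(R_b) = 106.8000 - 79.7855 = 27.0145 dB
Margin = Eb/N0 - Eb/N0_req = 27.0145 - 14.5 = 12.5145 dB (link closes)

12.5145 dB


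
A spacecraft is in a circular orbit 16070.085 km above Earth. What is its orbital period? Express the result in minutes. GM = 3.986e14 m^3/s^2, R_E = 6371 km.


r = 22441.0850 km = 2.2441085e+07 m
T = 2*pi*sqrt(r^3/mu) = 2*pi*sqrt(1.1301382e+22 / 3.986e14)
T = 33456.2297 s = 557.6038 min

557.6038 minutes


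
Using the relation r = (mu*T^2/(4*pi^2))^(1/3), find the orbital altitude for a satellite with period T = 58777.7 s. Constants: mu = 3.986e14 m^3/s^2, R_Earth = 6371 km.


T = 58777.7 s
r = (mu*T^2/(4*pi^2))^(1/3) = (3.986e14 * 58777.7^2 / (4*pi^2))^(1/3)
r = 3.2673895e+07 m = 32673.8952 km
alt = r - R_E = 32673.8952 - 6371 = 26302.8952 km

26302.8952 km


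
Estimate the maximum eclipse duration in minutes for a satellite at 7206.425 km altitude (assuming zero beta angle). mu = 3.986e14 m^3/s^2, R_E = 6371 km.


r = 13577.4250 km
T = 262.4134 min
Eclipse fraction = arcsin(R_E/r)/pi = arcsin(6371.0000/13577.4250)/pi
= arcsin(0.4692348)/pi = 0.1554702
Eclipse duration = 0.1554702 * 262.4134 = 40.7975 min

40.7975 minutes


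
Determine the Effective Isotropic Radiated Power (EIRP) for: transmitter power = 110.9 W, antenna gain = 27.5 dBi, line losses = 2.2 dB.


Pt = 110.9 W = 20.4493 dBW
EIRP = Pt_dBW + Gt - losses = 20.4493 + 27.5 - 2.2 = 45.7493 dBW

45.7493 dBW


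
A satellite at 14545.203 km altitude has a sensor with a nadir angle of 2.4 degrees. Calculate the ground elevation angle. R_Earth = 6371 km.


r = R_E + alt = 20916.2030 km
Law of sines in the satellite / Earth-center / ground-point triangle:
  sin(nadir)/R_E = sin(90 + el)/r  =>  cos(el) = (r/R_E)*sin(nadir)
cos(el) = (20916.2030 / 6371.0000) * sin(2.4 deg) = 0.1374792
el = arccos(0.1374792) = 82.0980 deg
(Earth-central angle = 90 - nadir - el = 5.5020 deg)

82.0980 degrees


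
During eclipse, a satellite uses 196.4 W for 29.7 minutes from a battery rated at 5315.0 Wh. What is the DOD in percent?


E_used = P * t / 60 = 196.4 * 29.7 / 60 = 97.2180 Wh
DOD = E_used / E_total * 100 = 97.2180 / 5315.0 * 100
DOD = 1.8291 %

1.8291 %


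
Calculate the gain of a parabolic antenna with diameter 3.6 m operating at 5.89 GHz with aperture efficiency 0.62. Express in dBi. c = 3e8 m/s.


lambda = c/f = 3e8 / 5.89e+09 = 0.05093379 m
G = eta*(pi*D/lambda)^2 = 0.62*(pi*3.6/0.05093379)^2
G = 30569.2312 (linear)
G = 10*log10(30569.2312) = 44.8528 dBi

44.8528 dBi


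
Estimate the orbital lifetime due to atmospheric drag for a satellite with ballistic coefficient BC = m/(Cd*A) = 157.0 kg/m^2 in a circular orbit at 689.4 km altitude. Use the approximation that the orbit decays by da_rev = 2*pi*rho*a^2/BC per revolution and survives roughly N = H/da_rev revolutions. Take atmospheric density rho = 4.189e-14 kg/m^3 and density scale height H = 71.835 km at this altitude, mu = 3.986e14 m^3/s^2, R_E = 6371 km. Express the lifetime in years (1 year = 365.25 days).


a = R_E + alt = 7060.4000 km = 7.0604e+06 m
da_rev = 2*pi*rho*a^2/BC = 2*pi*4.189e-14*(7.0604e+06)^2/157.0 = 0.0835697665 m per revolution
N = H/da_rev = 71835.0000 m / 0.0835697665 m = 859581.1977 revolutions
P = 2*pi*sqrt(a^3/mu) = 5904.1201 s
lifetime = N*P = 859581.1977 * 5904.1201 = 5.0750706e+09 s = 58739.2430 days
years = 58739.2430 / 365.25 = 160.8193 years

160.8193 years


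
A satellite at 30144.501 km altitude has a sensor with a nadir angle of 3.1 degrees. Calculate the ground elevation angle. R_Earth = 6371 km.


r = R_E + alt = 36515.5010 km
Law of sines in the satellite / Earth-center / ground-point triangle:
  sin(nadir)/R_E = sin(90 + el)/r  =>  cos(el) = (r/R_E)*sin(nadir)
cos(el) = (36515.5010 / 6371.0000) * sin(3.1 deg) = 0.3099537
el = arccos(0.3099537) = 71.9436 deg
(Earth-central angle = 90 - nadir - el = 14.9564 deg)

71.9436 degrees


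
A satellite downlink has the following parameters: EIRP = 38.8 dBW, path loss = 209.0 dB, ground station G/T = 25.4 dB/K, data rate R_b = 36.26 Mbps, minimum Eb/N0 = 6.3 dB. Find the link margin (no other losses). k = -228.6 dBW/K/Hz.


C/N0 = EIRP - FSPL + G/T - k = 38.8 - 209.0 + 25.4 - (-228.6)
C/N0 = 83.8000 dB-Hz
R_b = 36.26 Mbps = 3.626e+07 bps -> 10*log10(R_b) = 75.5943 dB-Hz
Eb/N0 = C/N0 - 10*log10(R_b) = 83.8000 - 75.5943 = 8.2057 dB
Margin = Eb/N0 - Eb/N0_req = 8.2057 - 6.3 = 1.9057 dB (link closes)

1.9057 dB


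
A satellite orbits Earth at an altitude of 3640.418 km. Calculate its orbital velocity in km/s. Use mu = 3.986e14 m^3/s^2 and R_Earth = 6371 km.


r = R_E + alt = 6371.0 + 3640.418 = 10011.4180 km = 1.0011418e+07 m
v = sqrt(mu/r) = sqrt(3.986e14 / 1.0011418e+07) = 6309.8764 m/s = 6.3099 km/s

6.3099 km/s


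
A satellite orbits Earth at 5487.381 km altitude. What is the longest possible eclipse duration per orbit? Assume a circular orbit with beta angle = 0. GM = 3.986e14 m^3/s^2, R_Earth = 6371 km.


r = 11858.3810 km
T = 214.1894 min
Eclipse fraction = arcsin(R_E/r)/pi = arcsin(6371.0000/11858.3810)/pi
= arcsin(0.5372572)/pi = 0.1805395
Eclipse duration = 0.1805395 * 214.1894 = 38.6697 min

38.6697 minutes


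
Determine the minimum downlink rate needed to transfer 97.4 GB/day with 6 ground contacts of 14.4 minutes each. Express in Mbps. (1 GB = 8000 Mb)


total contact time = 6 * 14.4 * 60 = 5184.0000 s
data = 97.4 GB = 779200.0000 Mb
rate = 779200.0000 / 5184.0000 = 150.3086 Mbps

150.3086 Mbps
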